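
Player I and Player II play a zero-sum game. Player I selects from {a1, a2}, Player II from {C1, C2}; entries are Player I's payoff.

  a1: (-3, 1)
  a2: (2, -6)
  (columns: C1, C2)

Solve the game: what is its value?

-4/3

Row minima: a1 → -3, a2 → -6; maximin = -3.
Column maxima: C1 → 2, C2 → 1; minimax = 1.
-3 ≠ 1, so there is no saddle point; optimal play is mixed.
Let Player I play a1 with probability p. Expected payoff against C1: (-3)p + 2(1−p) = −5p + 2; against C2: 1p + (-6)(1−p) = 7p − 6.
Setting these equal: −5p + 2 = 7p − 6 ⇒ −12p = -8 ⇒ p = 2/3, and the value is (-5)·(2/3) + 2 = -4/3.
For Player II: with q = P(C1), equating a1's and a2's payoffs gives −4q + 1 = 8q − 6 ⇒ q = 7/12.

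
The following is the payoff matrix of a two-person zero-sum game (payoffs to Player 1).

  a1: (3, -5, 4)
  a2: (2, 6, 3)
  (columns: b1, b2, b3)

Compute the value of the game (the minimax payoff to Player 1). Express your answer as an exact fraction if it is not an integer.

7/3

Row minima: a1 → -5, a2 → 2; maximin = 2.
Column maxima: b1 → 3, b2 → 6, b3 → 4; minimax = 3.
2 ≠ 3, so there is no saddle point; optimal play is mixed.
b3 is strictly dominated by b1 (it gives Player 1 strictly more in every row), so Player 2 never plays it.
On the remaining 2×2 (a1, a2 vs b1, b2):
Let Player 1 play a1 with probability p. Expected payoff against b1: 3p + 2(1−p) = p + 2; against b2: (-5)p + 6(1−p) = −11p + 6.
Setting these equal: p + 2 = −11p + 6 ⇒ 12p = 4 ⇒ p = 1/3, and the value is (1)·(1/3) + 2 = 7/3.
For Player 2: with q = P(b1), equating a1's and a2's payoffs gives 8q − 5 = −4q + 6 ⇒ q = 11/12.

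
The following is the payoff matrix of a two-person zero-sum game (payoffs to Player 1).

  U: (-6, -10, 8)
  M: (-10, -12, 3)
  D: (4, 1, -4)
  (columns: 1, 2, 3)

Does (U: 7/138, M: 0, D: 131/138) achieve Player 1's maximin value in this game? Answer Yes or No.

No

Against 1 this mix gives (7/138)·(-6) + (131/138)·4 = 241/69.
Against 2 this mix gives (7/138)·(-10) + (131/138)·1 = 61/138.
Against 3 this mix gives (7/138)·8 + (131/138)·(-4) = -78/23.
Player 2 will play 3, holding Player 1 to -78/23. Shifting weight toward the row that does better against 3 would raise this floor (the equalizing mix achieves -32/23 against both 3 and 2), so the proposed strategy is not optimal.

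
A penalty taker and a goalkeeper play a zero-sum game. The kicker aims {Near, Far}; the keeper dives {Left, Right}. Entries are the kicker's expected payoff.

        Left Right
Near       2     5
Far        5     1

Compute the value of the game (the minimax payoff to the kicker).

23/7

Row minima: Near → 2, Far → 1; maximin = 2.
Column maxima: Left → 5, Right → 5; minimax = 5.
2 ≠ 5, so there is no saddle point; optimal play is mixed.
Let the kicker play Near with probability p. Expected payoff against Left: 2p + 5(1−p) = −3p + 5; against Right: 5p + 1(1−p) = 4p + 1.
Setting these equal: −3p + 5 = 4p + 1 ⇒ −7p = -4 ⇒ p = 4/7, and the value is (-3)·(4/7) + 5 = 23/7.
For the keeper: with q = P(Left), equating Near's and Far's payoffs gives −3q + 5 = 4q + 1 ⇒ q = 4/7.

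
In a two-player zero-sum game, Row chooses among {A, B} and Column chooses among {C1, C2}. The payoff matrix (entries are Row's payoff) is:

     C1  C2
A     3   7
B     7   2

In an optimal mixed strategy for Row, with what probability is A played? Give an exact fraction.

5/9

Row minima: A → 3, B → 2; maximin = 3.
Column maxima: C1 → 7, C2 → 7; minimax = 7.
3 ≠ 7, so there is no saddle point; optimal play is mixed.
Let Row play A with probability p. Expected payoff against C1: 3p + 7(1−p) = −4p + 7; against C2: 7p + 2(1−p) = 5p + 2.
Setting these equal: −4p + 7 = 5p + 2 ⇒ −9p = -5 ⇒ p = 5/9, and the value is (-4)·(5/9) + 7 = 43/9.
For Column: with q = P(C1), equating A's and B's payoffs gives −4q + 7 = 5q + 2 ⇒ q = 5/9.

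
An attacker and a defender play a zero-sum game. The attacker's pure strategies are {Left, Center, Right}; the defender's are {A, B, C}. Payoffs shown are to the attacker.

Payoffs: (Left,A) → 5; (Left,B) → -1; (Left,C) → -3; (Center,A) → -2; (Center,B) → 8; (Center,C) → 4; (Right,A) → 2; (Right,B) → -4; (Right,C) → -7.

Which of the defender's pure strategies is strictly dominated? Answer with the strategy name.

B

C holds the attacker's payoff strictly below B in every row: -3 < -1, 4 < 8, -7 < -4.
So B is strictly dominated for the defender.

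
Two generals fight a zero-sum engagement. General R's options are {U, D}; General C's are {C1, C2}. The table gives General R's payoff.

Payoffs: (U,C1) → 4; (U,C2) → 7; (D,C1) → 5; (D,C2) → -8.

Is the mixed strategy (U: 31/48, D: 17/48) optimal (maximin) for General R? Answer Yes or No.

Against C1 this mix gives (31/48)·4 + (17/48)·5 = 209/48.
Against C2 this mix gives (31/48)·7 + (17/48)·(-8) = 27/16.
General C will play C2, holding General R to 27/16. Shifting weight toward the row that does better against C2 would raise this floor (the equalizing mix achieves 67/16 against both C2 and C1), so the proposed strategy is not optimal.

No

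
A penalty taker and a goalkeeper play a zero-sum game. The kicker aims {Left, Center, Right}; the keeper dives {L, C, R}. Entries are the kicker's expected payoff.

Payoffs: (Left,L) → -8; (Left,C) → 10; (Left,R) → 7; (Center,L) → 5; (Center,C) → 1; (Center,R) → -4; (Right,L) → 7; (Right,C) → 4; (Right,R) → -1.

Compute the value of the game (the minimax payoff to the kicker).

41/23

Row minima: Left → -8, Center → -4, Right → -1; maximin = -1.
Column maxima: L → 7, C → 10, R → 7; minimax = 7.
-1 ≠ 7, so there is no saddle point; optimal play is mixed.
Center is strictly dominated by Right, so the kicker never plays it.
C is strictly dominated by R (it gives the kicker strictly more in every row), so the keeper never plays it.
On the remaining 2×2 (Left, Right vs L, R):
Let the kicker play Left with probability p. Expected payoff against L: (-8)p + 7(1−p) = −15p + 7; against R: 7p + (-1)(1−p) = 8p − 1.
Setting these equal: −15p + 7 = 8p − 1 ⇒ −23p = -8 ⇒ p = 8/23, and the value is (-15)·(8/23) + 7 = 41/23.
For the keeper: with q = P(L), equating Left's and Right's payoffs gives −15q + 7 = 8q − 1 ⇒ q = 8/23.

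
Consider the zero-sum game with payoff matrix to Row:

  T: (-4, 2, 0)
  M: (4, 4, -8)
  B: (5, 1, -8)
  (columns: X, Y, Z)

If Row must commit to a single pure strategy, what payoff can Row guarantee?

-4

Row minima: T → -4, M → -8, B → -8.
The best of these is -4.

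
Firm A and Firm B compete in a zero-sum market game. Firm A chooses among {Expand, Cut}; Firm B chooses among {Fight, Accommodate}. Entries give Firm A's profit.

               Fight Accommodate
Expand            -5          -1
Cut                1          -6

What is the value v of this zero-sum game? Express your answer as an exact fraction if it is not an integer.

-31/11

Row minima: Expand → -5, Cut → -6; maximin = -5.
Column maxima: Fight → 1, Accommodate → -1; minimax = -1.
-5 ≠ -1, so there is no saddle point; optimal play is mixed.
Let Firm A play Expand with probability p. Expected payoff against Fight: (-5)p + 1(1−p) = −6p + 1; against Accommodate: (-1)p + (-6)(1−p) = 5p − 6.
Setting these equal: −6p + 1 = 5p − 6 ⇒ −11p = -7 ⇒ p = 7/11, and the value is (-6)·(7/11) + 1 = -31/11.
For Firm B: with q = P(Fight), equating Expand's and Cut's payoffs gives −4q − 1 = 7q − 6 ⇒ q = 5/11.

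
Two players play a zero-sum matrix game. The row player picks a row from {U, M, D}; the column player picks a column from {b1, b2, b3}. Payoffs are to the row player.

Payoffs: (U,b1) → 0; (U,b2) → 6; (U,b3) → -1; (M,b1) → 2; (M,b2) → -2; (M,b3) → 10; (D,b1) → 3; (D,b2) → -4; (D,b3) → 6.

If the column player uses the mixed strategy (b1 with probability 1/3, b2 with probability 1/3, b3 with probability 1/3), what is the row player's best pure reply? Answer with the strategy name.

M

Expected payoff of U: (1/3)·0 + (1/3)·6 + (1/3)·(-1) = 5/3.
Expected payoff of M: (1/3)·2 + (1/3)·(-2) + (1/3)·10 = 10/3.
Expected payoff of D: (1/3)·3 + (1/3)·(-4) + (1/3)·6 = 5/3.
The largest is 10/3, so the row player's best response is M.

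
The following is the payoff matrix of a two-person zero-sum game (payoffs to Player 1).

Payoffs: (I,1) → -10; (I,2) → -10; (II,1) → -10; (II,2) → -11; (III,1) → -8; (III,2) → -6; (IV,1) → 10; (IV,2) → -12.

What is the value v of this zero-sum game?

-13/2

Row minima: I → -10, II → -11, III → -8, IV → -12; maximin = -8.
Column maxima: 1 → 10, 2 → -6; minimax = -6.
-8 ≠ -6, so there is no saddle point; optimal play is mixed.
I is strictly dominated by III, so Player 1 never plays it.
II is strictly dominated by III, so Player 1 never plays it.
On the remaining 2×2 (III, IV vs 1, 2):
Let Player 1 play III with probability p. Expected payoff against 1: (-8)p + 10(1−p) = −18p + 10; against 2: (-6)p + (-12)(1−p) = 6p − 12.
Setting these equal: −18p + 10 = 6p − 12 ⇒ −24p = -22 ⇒ p = 11/12, and the value is (-18)·(11/12) + 10 = -13/2.
For Player 2: with q = P(1), equating III's and IV's payoffs gives −2q − 6 = 22q − 12 ⇒ q = 1/4.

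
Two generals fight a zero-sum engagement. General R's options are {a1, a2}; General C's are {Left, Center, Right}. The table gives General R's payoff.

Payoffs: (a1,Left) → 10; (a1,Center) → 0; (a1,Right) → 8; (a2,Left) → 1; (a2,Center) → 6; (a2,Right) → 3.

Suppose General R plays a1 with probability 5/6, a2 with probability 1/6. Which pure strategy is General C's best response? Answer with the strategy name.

Center

If General C plays Left, General R's expected payoff is (5/6)·10 + (1/6)·1 = 17/2.
If General C plays Center, General R's expected payoff is (5/6)·0 + (1/6)·6 = 1.
If General C plays Right, General R's expected payoff is (5/6)·8 + (1/6)·3 = 43/6.
General C minimizes General R's payoff; the smallest is 1, so the best response is Center.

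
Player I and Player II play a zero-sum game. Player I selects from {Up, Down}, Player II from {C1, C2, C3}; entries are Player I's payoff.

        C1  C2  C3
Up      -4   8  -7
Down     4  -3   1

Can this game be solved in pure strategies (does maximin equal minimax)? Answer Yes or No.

No

Row minima: Up → -7, Down → -3; maximin = -3.
Column maxima: C1 → 4, C2 → 8, C3 → 1; minimax = 1.
-3 ≠ 1, so no pure-strategy equilibrium exists.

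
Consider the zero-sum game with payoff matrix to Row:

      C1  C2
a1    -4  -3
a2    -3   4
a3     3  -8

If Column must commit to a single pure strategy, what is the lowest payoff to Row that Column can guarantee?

3

Column maxima: C1 → 3, C2 → 4.
The smallest of these is 3.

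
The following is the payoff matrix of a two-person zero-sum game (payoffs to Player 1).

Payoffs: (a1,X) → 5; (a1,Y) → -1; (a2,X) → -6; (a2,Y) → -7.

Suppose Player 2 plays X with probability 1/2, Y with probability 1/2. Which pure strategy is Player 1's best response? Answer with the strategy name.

Expected payoff of a1: (1/2)·5 + (1/2)·(-1) = 2.
Expected payoff of a2: (1/2)·(-6) + (1/2)·(-7) = -13/2.
The largest is 2, so Player 1's best response is a1.

a1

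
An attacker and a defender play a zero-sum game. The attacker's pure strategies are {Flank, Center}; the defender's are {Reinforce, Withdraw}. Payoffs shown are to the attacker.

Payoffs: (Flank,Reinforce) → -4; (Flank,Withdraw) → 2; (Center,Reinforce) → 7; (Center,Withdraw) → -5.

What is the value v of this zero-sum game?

-1/3

Row minima: Flank → -4, Center → -5; maximin = -4.
Column maxima: Reinforce → 7, Withdraw → 2; minimax = 2.
-4 ≠ 2, so there is no saddle point; optimal play is mixed.
Let the attacker play Flank with probability p. Expected payoff against Reinforce: (-4)p + 7(1−p) = −11p + 7; against Withdraw: 2p + (-5)(1−p) = 7p − 5.
Setting these equal: −11p + 7 = 7p − 5 ⇒ −18p = -12 ⇒ p = 2/3, and the value is (-11)·(2/3) + 7 = -1/3.
For the defender: with q = P(Reinforce), equating Flank's and Center's payoffs gives −6q + 2 = 12q − 5 ⇒ q = 7/18.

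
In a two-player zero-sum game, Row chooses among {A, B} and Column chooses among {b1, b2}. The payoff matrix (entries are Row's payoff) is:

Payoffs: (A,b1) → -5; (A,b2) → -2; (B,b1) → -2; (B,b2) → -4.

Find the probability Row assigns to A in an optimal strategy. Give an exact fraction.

Row minima: A → -5, B → -4; maximin = -4.
Column maxima: b1 → -2, b2 → -2; minimax = -2.
-4 ≠ -2, so there is no saddle point; optimal play is mixed.
Let Row play A with probability p. Expected payoff against b1: (-5)p + (-2)(1−p) = −3p − 2; against b2: (-2)p + (-4)(1−p) = 2p − 4.
Setting these equal: −3p − 2 = 2p − 4 ⇒ −5p = -2 ⇒ p = 2/5, and the value is (-3)·(2/5) − 2 = -16/5.
For Column: with q = P(b1), equating A's and B's payoffs gives −3q − 2 = 2q − 4 ⇒ q = 2/5.

2/5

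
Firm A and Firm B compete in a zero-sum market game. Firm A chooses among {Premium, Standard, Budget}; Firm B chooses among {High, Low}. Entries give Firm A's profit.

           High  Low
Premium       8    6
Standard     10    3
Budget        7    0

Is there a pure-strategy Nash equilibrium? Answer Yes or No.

Row minima: Premium → 6, Standard → 3, Budget → 0; maximin = 6.
Column maxima: High → 10, Low → 6; minimax = 6.
maximin = minimax = 6, so a saddle point exists.

Yes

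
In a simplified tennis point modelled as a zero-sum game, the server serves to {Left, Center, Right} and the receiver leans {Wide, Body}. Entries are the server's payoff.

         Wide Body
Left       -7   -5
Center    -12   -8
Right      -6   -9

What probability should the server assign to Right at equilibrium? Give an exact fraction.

Row minima: Left → -7, Center → -12, Right → -9; maximin = -7.
Column maxima: Wide → -6, Body → -5; minimax = -6.
-7 ≠ -6, so there is no saddle point; optimal play is mixed.
Center is strictly dominated by Left, so the server never plays it.
On the remaining 2×2 (Left, Right vs Wide, Body):
Let the server play Left with probability p. Expected payoff against Wide: (-7)p + (-6)(1−p) = −p − 6; against Body: (-5)p + (-9)(1−p) = 4p − 9.
Setting these equal: −p − 6 = 4p − 9 ⇒ −5p = -3 ⇒ p = 3/5, and the value is (-1)·(3/5) − 6 = -33/5.
For the receiver: with q = P(Wide), equating Left's and Right's payoffs gives −2q − 5 = 3q − 9 ⇒ q = 4/5.

2/5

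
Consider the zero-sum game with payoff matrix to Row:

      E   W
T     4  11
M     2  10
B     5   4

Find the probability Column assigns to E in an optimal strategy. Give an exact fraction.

7/8

Row minima: T → 4, M → 2, B → 4; maximin = 4.
Column maxima: E → 5, W → 11; minimax = 5.
4 ≠ 5, so there is no saddle point; optimal play is mixed.
M is strictly dominated by T, so Row never plays it.
On the remaining 2×2 (T, B vs E, W):
Let Row play T with probability p. Expected payoff against E: 4p + 5(1−p) = −p + 5; against W: 11p + 4(1−p) = 7p + 4.
Setting these equal: −p + 5 = 7p + 4 ⇒ −8p = -1 ⇒ p = 1/8, and the value is (-1)·(1/8) + 5 = 39/8.
For Column: with q = P(E), equating T's and B's payoffs gives −7q + 11 = q + 4 ⇒ q = 7/8.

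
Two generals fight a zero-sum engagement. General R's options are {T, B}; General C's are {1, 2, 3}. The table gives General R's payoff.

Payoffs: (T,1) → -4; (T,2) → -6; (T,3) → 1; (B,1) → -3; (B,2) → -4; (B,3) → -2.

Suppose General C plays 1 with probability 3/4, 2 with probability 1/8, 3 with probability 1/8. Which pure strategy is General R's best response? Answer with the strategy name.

Expected payoff of T: (3/4)·(-4) + (1/8)·(-6) + (1/8)·1 = -29/8.
Expected payoff of B: (3/4)·(-3) + (1/8)·(-4) + (1/8)·(-2) = -3.
The largest is -3, so General R's best response is B.

B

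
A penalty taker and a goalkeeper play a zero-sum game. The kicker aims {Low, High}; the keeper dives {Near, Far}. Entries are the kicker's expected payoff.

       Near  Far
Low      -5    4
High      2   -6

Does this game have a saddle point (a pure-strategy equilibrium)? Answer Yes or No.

No

Row minima: Low → -5, High → -6; maximin = -5.
Column maxima: Near → 2, Far → 4; minimax = 2.
-5 ≠ 2, so no pure-strategy equilibrium exists.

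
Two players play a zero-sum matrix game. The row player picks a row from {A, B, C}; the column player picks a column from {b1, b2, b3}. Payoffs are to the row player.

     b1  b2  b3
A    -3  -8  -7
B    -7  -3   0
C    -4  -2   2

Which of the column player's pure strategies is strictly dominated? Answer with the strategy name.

b2 holds the row player's payoff strictly below b3 in every row: -8 < -7, -3 < 0, -2 < 2.
So b3 is strictly dominated for the column player.

b3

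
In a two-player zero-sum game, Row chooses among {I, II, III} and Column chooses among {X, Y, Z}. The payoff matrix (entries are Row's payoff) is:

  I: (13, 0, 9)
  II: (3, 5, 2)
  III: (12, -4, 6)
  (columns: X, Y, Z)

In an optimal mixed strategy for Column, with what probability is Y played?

7/12

Row minima: I → 0, II → 2, III → -4; maximin = 2.
Column maxima: X → 13, Y → 5, Z → 9; minimax = 5.
2 ≠ 5, so there is no saddle point; optimal play is mixed.
III is strictly dominated by I, so Row never plays it.
X is strictly dominated by Z (it gives Row strictly more in every row), so Column never plays it.
On the remaining 2×2 (I, II vs Y, Z):
Let Row play I with probability p. Expected payoff against Y: 0p + 5(1−p) = −5p + 5; against Z: 9p + 2(1−p) = 7p + 2.
Setting these equal: −5p + 5 = 7p + 2 ⇒ −12p = -3 ⇒ p = 1/4, and the value is (-5)·(1/4) + 5 = 15/4.
For Column: with q = P(Y), equating I's and II's payoffs gives −9q + 9 = 3q + 2 ⇒ q = 7/12.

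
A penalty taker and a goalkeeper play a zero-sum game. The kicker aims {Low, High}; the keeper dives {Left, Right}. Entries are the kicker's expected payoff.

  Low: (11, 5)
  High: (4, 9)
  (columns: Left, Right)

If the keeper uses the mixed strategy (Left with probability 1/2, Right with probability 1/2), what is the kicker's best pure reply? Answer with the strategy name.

Low

Expected payoff of Low: (1/2)·11 + (1/2)·5 = 8.
Expected payoff of High: (1/2)·4 + (1/2)·9 = 13/2.
The largest is 8, so the kicker's best response is Low.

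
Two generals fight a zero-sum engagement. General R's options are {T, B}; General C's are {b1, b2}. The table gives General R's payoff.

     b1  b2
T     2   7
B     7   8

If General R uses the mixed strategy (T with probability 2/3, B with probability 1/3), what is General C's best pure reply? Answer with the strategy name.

b1

If General C plays b1, General R's expected payoff is (2/3)·2 + (1/3)·7 = 11/3.
If General C plays b2, General R's expected payoff is (2/3)·7 + (1/3)·8 = 22/3.
General C minimizes General R's payoff; the smallest is 11/3, so the best response is b1.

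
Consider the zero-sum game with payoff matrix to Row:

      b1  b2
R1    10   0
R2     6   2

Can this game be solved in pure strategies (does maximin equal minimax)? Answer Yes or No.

Row minima: R1 → 0, R2 → 2; maximin = 2.
Column maxima: b1 → 10, b2 → 2; minimax = 2.
maximin = minimax = 2, so a saddle point exists.

Yes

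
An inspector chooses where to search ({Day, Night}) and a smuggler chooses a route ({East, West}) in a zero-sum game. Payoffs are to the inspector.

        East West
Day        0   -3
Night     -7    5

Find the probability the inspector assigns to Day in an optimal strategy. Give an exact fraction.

Row minima: Day → -3, Night → -7; maximin = -3.
Column maxima: East → 0, West → 5; minimax = 0.
-3 ≠ 0, so there is no saddle point; optimal play is mixed.
Let the inspector play Day with probability p. Expected payoff against East: 0p + (-7)(1−p) = 7p − 7; against West: (-3)p + 5(1−p) = −8p + 5.
Setting these equal: 7p − 7 = −8p + 5 ⇒ 15p = 12 ⇒ p = 4/5, and the value is (7)·(4/5) − 7 = -7/5.
For the smuggler: with q = P(East), equating Day's and Night's payoffs gives 3q − 3 = −12q + 5 ⇒ q = 8/15.

4/5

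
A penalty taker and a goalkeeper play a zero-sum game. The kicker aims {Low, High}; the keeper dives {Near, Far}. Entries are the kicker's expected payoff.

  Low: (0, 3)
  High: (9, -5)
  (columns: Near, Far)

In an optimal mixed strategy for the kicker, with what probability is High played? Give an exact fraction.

3/17

Row minima: Low → 0, High → -5; maximin = 0.
Column maxima: Near → 9, Far → 3; minimax = 3.
0 ≠ 3, so there is no saddle point; optimal play is mixed.
Let the kicker play Low with probability p. Expected payoff against Near: 0p + 9(1−p) = −9p + 9; against Far: 3p + (-5)(1−p) = 8p − 5.
Setting these equal: −9p + 9 = 8p − 5 ⇒ −17p = -14 ⇒ p = 14/17, and the value is (-9)·(14/17) + 9 = 27/17.
For the keeper: with q = P(Near), equating Low's and High's payoffs gives −3q + 3 = 14q − 5 ⇒ q = 8/17.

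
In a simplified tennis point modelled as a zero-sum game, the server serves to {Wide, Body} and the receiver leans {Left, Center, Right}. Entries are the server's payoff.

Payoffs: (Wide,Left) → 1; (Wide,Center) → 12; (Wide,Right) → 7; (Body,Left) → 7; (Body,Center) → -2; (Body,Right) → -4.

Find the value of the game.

53/17

Row minima: Wide → 1, Body → -4; maximin = 1.
Column maxima: Left → 7, Center → 12, Right → 7; minimax = 7.
1 ≠ 7, so there is no saddle point; optimal play is mixed.
Center is strictly dominated by Right (it gives the server strictly more in every row), so the receiver never plays it.
On the remaining 2×2 (Wide, Body vs Left, Right):
Let the server play Wide with probability p. Expected payoff against Left: 1p + 7(1−p) = −6p + 7; against Right: 7p + (-4)(1−p) = 11p − 4.
Setting these equal: −6p + 7 = 11p − 4 ⇒ −17p = -11 ⇒ p = 11/17, and the value is (-6)·(11/17) + 7 = 53/17.
For the receiver: with q = P(Left), equating Wide's and Body's payoffs gives −6q + 7 = 11q − 4 ⇒ q = 11/17.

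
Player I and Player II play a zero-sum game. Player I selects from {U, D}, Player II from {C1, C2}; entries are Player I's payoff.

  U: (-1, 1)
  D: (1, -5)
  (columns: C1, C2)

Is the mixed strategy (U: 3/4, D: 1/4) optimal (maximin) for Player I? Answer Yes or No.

Yes

Against C1 this mix gives (3/4)·(-1) + (1/4)·1 = -1/2.
Against C2 this mix gives (3/4)·1 + (1/4)·(-5) = -1/2.
All of Player II's active replies (C1, C2) yield -1/2, and no column does worse for Player I. The mix makes Player II indifferent and guarantees -1/2, so it is optimal.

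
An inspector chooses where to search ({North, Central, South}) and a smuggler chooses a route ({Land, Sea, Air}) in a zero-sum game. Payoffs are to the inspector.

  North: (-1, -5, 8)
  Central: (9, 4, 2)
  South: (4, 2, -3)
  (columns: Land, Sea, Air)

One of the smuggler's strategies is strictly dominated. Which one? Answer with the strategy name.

Land

Sea holds the inspector's payoff strictly below Land in every row: -5 < -1, 4 < 9, 2 < 4.
So Land is strictly dominated for the smuggler.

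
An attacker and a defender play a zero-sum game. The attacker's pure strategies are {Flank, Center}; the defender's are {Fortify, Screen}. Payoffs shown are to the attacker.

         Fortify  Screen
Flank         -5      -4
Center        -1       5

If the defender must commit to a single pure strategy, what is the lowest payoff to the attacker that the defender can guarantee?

-1

Column maxima: Fortify → -1, Screen → 5.
The smallest of these is -1.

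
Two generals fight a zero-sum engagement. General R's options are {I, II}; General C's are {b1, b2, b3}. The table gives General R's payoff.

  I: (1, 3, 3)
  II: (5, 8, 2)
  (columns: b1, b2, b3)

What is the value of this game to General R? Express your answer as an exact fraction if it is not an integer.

Row minima: I → 1, II → 2; maximin = 2.
Column maxima: b1 → 5, b2 → 8, b3 → 3; minimax = 3.
2 ≠ 3, so there is no saddle point; optimal play is mixed.
b2 is strictly dominated by b1 (it gives General R strictly more in every row), so General C never plays it.
On the remaining 2×2 (I, II vs b1, b3):
Let General R play I with probability p. Expected payoff against b1: 1p + 5(1−p) = −4p + 5; against b3: 3p + 2(1−p) = p + 2.
Setting these equal: −4p + 5 = p + 2 ⇒ −5p = -3 ⇒ p = 3/5, and the value is (-4)·(3/5) + 5 = 13/5.
For General C: with q = P(b1), equating I's and II's payoffs gives −2q + 3 = 3q + 2 ⇒ q = 1/5.

13/5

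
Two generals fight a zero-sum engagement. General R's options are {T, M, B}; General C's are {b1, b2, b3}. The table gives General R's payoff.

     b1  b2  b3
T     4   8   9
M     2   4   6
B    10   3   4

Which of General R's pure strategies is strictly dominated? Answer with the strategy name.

M

T gives a strictly higher payoff than M against every column: 4 > 2, 8 > 4, 9 > 6.
So M is strictly dominated and General R never plays it.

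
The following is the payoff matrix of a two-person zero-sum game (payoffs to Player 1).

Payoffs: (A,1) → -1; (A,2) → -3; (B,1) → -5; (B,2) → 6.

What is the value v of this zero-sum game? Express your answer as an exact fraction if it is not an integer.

-21/13

Row minima: A → -3, B → -5; maximin = -3.
Column maxima: 1 → -1, 2 → 6; minimax = -1.
-3 ≠ -1, so there is no saddle point; optimal play is mixed.
Let Player 1 play A with probability p. Expected payoff against 1: (-1)p + (-5)(1−p) = 4p − 5; against 2: (-3)p + 6(1−p) = −9p + 6.
Setting these equal: 4p − 5 = −9p + 6 ⇒ 13p = 11 ⇒ p = 11/13, and the value is (4)·(11/13) − 5 = -21/13.
For Player 2: with q = P(1), equating A's and B's payoffs gives 2q − 3 = −11q + 6 ⇒ q = 9/13.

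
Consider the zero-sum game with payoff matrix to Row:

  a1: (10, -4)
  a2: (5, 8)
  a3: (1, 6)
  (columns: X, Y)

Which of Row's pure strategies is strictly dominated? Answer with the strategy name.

a3

a2 gives a strictly higher payoff than a3 against every column: 5 > 1, 8 > 6.
So a3 is strictly dominated and Row never plays it.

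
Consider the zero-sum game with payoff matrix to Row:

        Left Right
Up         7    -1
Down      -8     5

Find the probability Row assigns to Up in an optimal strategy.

Row minima: Up → -1, Down → -8; maximin = -1.
Column maxima: Left → 7, Right → 5; minimax = 5.
-1 ≠ 5, so there is no saddle point; optimal play is mixed.
Let Row play Up with probability p. Expected payoff against Left: 7p + (-8)(1−p) = 15p − 8; against Right: (-1)p + 5(1−p) = −6p + 5.
Setting these equal: 15p − 8 = −6p + 5 ⇒ 21p = 13 ⇒ p = 13/21, and the value is (15)·(13/21) − 8 = 9/7.
For Column: with q = P(Left), equating Up's and Down's payoffs gives 8q − 1 = −13q + 5 ⇒ q = 2/7.

13/21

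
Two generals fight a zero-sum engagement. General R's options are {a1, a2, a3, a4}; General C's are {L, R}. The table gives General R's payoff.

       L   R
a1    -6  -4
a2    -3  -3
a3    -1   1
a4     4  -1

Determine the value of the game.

3/7

Row minima: a1 → -6, a2 → -3, a3 → -1, a4 → -1; maximin = -1.
Column maxima: L → 4, R → 1; minimax = 1.
-1 ≠ 1, so there is no saddle point; optimal play is mixed.
a1 is strictly dominated by a2, so General R never plays it.
a2 is strictly dominated by a3, so General R never plays it.
On the remaining 2×2 (a3, a4 vs L, R):
Let General R play a3 with probability p. Expected payoff against L: (-1)p + 4(1−p) = −5p + 4; against R: 1p + (-1)(1−p) = 2p − 1.
Setting these equal: −5p + 4 = 2p − 1 ⇒ −7p = -5 ⇒ p = 5/7, and the value is (-5)·(5/7) + 4 = 3/7.
For General C: with q = P(L), equating a3's and a4's payoffs gives −2q + 1 = 5q − 1 ⇒ q = 2/7.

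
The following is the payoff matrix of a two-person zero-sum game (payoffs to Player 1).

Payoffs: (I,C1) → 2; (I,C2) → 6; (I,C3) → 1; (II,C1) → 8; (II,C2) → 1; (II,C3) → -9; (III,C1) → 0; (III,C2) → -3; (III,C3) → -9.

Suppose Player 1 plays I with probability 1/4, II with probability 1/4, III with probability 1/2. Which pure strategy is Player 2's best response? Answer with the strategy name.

C3

If Player 2 plays C1, Player 1's expected payoff is (1/4)·2 + (1/4)·8 + (1/2)·0 = 5/2.
If Player 2 plays C2, Player 1's expected payoff is (1/4)·6 + (1/4)·1 + (1/2)·(-3) = 1/4.
If Player 2 plays C3, Player 1's expected payoff is (1/4)·1 + (1/4)·(-9) + (1/2)·(-9) = -13/2.
Player 2 minimizes Player 1's payoff; the smallest is -13/2, so the best response is C3.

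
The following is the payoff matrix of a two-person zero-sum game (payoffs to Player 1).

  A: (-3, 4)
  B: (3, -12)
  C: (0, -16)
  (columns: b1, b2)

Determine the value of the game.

Row minima: A → -3, B → -12, C → -16; maximin = -3.
Column maxima: b1 → 3, b2 → 4; minimax = 3.
-3 ≠ 3, so there is no saddle point; optimal play is mixed.
C is strictly dominated by B, so Player 1 never plays it.
On the remaining 2×2 (A, B vs b1, b2):
Let Player 1 play A with probability p. Expected payoff against b1: (-3)p + 3(1−p) = −6p + 3; against b2: 4p + (-12)(1−p) = 16p − 12.
Setting these equal: −6p + 3 = 16p − 12 ⇒ −22p = -15 ⇒ p = 15/22, and the value is (-6)·(15/22) + 3 = -12/11.
For Player 2: with q = P(b1), equating A's and B's payoffs gives −7q + 4 = 15q − 12 ⇒ q = 8/11.

-12/11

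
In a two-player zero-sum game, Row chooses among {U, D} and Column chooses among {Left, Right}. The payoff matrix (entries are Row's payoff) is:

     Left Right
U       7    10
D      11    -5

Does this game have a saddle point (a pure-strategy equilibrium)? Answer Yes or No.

No

Row minima: U → 7, D → -5; maximin = 7.
Column maxima: Left → 11, Right → 10; minimax = 10.
7 ≠ 10, so no pure-strategy equilibrium exists.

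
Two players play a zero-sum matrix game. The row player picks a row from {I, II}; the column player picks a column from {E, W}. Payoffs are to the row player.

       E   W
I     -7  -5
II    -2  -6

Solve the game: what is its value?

Row minima: I → -7, II → -6; maximin = -6.
Column maxima: E → -2, W → -5; minimax = -5.
-6 ≠ -5, so there is no saddle point; optimal play is mixed.
Let the row player play I with probability p. Expected payoff against E: (-7)p + (-2)(1−p) = −5p − 2; against W: (-5)p + (-6)(1−p) = p − 6.
Setting these equal: −5p − 2 = p − 6 ⇒ −6p = -4 ⇒ p = 2/3, and the value is (-5)·(2/3) − 2 = -16/3.
For the column player: with q = P(E), equating I's and II's payoffs gives −2q − 5 = 4q − 6 ⇒ q = 1/6.

-16/3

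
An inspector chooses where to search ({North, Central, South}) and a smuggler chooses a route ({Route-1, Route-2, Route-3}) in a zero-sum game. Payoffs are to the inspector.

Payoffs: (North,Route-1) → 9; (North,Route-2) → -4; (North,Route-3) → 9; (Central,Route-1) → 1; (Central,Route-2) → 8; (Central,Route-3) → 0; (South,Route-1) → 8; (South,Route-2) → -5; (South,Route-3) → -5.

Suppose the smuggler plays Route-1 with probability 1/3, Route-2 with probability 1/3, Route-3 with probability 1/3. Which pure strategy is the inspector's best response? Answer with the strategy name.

Expected payoff of North: (1/3)·9 + (1/3)·(-4) + (1/3)·9 = 14/3.
Expected payoff of Central: (1/3)·1 + (1/3)·8 + (1/3)·0 = 3.
Expected payoff of South: (1/3)·8 + (1/3)·(-5) + (1/3)·(-5) = -2/3.
The largest is 14/3, so the inspector's best response is North.

North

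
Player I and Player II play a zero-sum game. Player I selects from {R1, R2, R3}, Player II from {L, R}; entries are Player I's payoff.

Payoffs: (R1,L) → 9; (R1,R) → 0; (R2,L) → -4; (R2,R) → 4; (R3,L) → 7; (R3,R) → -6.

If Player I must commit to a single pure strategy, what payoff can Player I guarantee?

0

Row minima: R1 → 0, R2 → -4, R3 → -6.
The best of these is 0.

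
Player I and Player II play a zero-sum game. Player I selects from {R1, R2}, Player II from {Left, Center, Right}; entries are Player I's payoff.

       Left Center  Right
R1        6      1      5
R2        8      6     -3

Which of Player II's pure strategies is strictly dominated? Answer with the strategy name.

Center holds Player I's payoff strictly below Left in every row: 1 < 6, 6 < 8.
So Left is strictly dominated for Player II.

Left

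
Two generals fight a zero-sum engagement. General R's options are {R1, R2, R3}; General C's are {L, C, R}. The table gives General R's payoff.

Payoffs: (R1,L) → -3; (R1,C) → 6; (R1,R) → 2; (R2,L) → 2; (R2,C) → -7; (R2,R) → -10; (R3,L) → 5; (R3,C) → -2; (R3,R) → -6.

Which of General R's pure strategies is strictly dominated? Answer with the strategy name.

R2

R3 gives a strictly higher payoff than R2 against every column: 5 > 2, -2 > -7, -6 > -10.
So R2 is strictly dominated and General R never plays it.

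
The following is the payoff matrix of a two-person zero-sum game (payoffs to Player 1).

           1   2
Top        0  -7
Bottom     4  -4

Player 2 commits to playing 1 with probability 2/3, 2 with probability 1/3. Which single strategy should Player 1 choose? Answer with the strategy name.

Bottom

Expected payoff of Top: (2/3)·0 + (1/3)·(-7) = -7/3.
Expected payoff of Bottom: (2/3)·4 + (1/3)·(-4) = 4/3.
The largest is 4/3, so Player 1's best response is Bottom.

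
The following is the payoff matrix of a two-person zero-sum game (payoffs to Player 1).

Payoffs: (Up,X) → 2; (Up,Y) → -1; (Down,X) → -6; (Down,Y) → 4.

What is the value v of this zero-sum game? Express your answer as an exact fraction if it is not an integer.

Row minima: Up → -1, Down → -6; maximin = -1.
Column maxima: X → 2, Y → 4; minimax = 2.
-1 ≠ 2, so there is no saddle point; optimal play is mixed.
Let Player 1 play Up with probability p. Expected payoff against X: 2p + (-6)(1−p) = 8p − 6; against Y: (-1)p + 4(1−p) = −5p + 4.
Setting these equal: 8p − 6 = −5p + 4 ⇒ 13p = 10 ⇒ p = 10/13, and the value is (8)·(10/13) − 6 = 2/13.
For Player 2: with q = P(X), equating Up's and Down's payoffs gives 3q − 1 = −10q + 4 ⇒ q = 5/13.

2/13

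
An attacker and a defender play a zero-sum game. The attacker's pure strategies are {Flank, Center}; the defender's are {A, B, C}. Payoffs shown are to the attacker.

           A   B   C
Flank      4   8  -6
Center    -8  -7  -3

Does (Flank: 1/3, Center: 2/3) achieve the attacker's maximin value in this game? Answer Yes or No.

Against A this mix gives (1/3)·4 + (2/3)·(-8) = -4.
Against B this mix gives (1/3)·8 + (2/3)·(-7) = -2.
Against C this mix gives (1/3)·(-6) + (2/3)·(-3) = -4.
All of the defender's active replies (A, C) yield -4, and no column does worse for the attacker. The mix makes the defender indifferent and guarantees -4, so it is optimal.

Yes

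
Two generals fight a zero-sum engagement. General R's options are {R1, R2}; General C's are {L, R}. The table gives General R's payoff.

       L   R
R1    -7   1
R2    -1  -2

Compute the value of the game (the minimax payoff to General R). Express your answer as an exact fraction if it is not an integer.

Row minima: R1 → -7, R2 → -2; maximin = -2.
Column maxima: L → -1, R → 1; minimax = -1.
-2 ≠ -1, so there is no saddle point; optimal play is mixed.
Let General R play R1 with probability p. Expected payoff against L: (-7)p + (-1)(1−p) = −6p − 1; against R: 1p + (-2)(1−p) = 3p − 2.
Setting these equal: −6p − 1 = 3p − 2 ⇒ −9p = -1 ⇒ p = 1/9, and the value is (-6)·(1/9) − 1 = -5/3.
For General C: with q = P(L), equating R1's and R2's payoffs gives −8q + 1 = q − 2 ⇒ q = 1/3.

-5/3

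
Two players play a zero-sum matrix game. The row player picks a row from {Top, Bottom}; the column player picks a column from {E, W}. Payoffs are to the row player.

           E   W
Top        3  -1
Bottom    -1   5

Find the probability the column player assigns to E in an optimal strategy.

Row minima: Top → -1, Bottom → -1; maximin = -1.
Column maxima: E → 3, W → 5; minimax = 3.
-1 ≠ 3, so there is no saddle point; optimal play is mixed.
Let the row player play Top with probability p. Expected payoff against E: 3p + (-1)(1−p) = 4p − 1; against W: (-1)p + 5(1−p) = −6p + 5.
Setting these equal: 4p − 1 = −6p + 5 ⇒ 10p = 6 ⇒ p = 3/5, and the value is (4)·(3/5) − 1 = 7/5.
For the column player: with q = P(E), equating Top's and Bottom's payoffs gives 4q − 1 = −6q + 5 ⇒ q = 3/5.

3/5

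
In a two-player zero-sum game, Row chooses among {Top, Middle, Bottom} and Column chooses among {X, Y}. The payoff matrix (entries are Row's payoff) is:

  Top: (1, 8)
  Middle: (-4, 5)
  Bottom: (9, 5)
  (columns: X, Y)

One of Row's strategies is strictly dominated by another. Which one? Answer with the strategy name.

Top gives a strictly higher payoff than Middle against every column: 1 > -4, 8 > 5.
So Middle is strictly dominated and Row never plays it.

Middle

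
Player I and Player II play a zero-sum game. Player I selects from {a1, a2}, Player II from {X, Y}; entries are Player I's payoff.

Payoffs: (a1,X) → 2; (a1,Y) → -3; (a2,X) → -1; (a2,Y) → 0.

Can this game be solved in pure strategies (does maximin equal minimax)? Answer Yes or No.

No

Row minima: a1 → -3, a2 → -1; maximin = -1.
Column maxima: X → 2, Y → 0; minimax = 0.
-1 ≠ 0, so no pure-strategy equilibrium exists.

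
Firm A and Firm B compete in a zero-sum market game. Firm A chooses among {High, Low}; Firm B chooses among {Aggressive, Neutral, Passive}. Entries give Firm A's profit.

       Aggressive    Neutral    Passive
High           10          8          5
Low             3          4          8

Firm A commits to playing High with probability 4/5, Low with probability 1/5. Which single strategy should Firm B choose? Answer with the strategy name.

If Firm B plays Aggressive, Firm A's expected payoff is (4/5)·10 + (1/5)·3 = 43/5.
If Firm B plays Neutral, Firm A's expected payoff is (4/5)·8 + (1/5)·4 = 36/5.
If Firm B plays Passive, Firm A's expected payoff is (4/5)·5 + (1/5)·8 = 28/5.
Firm B minimizes Firm A's payoff; the smallest is 28/5, so the best response is Passive.

Passive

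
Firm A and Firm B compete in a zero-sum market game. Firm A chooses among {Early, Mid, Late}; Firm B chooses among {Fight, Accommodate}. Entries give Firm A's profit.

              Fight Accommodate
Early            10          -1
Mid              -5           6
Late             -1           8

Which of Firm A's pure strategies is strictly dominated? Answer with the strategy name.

Late gives a strictly higher payoff than Mid against every column: -1 > -5, 8 > 6.
So Mid is strictly dominated and Firm A never plays it.

Mid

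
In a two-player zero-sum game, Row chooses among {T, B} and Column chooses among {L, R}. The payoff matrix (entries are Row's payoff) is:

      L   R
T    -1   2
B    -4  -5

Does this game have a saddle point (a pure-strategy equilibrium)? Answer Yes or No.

Yes

Row minima: T → -1, B → -5; maximin = -1.
Column maxima: L → -1, R → 2; minimax = -1.
maximin = minimax = -1, so a saddle point exists.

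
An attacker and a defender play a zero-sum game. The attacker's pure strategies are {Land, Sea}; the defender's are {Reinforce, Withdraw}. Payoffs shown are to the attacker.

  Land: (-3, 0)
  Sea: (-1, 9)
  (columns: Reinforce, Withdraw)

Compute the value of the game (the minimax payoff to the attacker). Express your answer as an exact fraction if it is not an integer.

Row minima: Land → -3, Sea → -1; maximin = -1.
Column maxima: Reinforce → -1, Withdraw → 9; minimax = -1.
Since maximin = minimax = -1, there is a saddle point and the value is -1.

-1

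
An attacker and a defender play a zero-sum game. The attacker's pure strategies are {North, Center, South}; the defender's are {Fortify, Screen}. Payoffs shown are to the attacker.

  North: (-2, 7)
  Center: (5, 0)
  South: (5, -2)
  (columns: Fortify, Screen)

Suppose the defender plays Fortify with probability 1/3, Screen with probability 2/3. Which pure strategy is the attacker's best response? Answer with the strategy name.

Expected payoff of North: (1/3)·(-2) + (2/3)·7 = 4.
Expected payoff of Center: (1/3)·5 + (2/3)·0 = 5/3.
Expected payoff of South: (1/3)·5 + (2/3)·(-2) = 1/3.
The largest is 4, so the attacker's best response is North.

North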